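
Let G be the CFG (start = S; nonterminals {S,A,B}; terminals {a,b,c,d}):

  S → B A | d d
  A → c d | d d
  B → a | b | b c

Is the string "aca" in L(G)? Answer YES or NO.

Convert to CNF:
  S -> B A | T1 T1
  A -> T0 T1 | T1 T1
  B -> T2 T0 | a | b
  T0 -> c
  T1 -> d
  T2 -> b

CYK fill:
  T[0,0] 'a' = {B}
  T[1,1] 'c' = {T0}  orig:{}
  T[2,2] 'a' = {B}
  T[0,1] 'ac' = ∅
  T[1,2] 'ca' = ∅
  T[0,2] 'aca' = ∅

S ∉ T[0,2] ⇒ NO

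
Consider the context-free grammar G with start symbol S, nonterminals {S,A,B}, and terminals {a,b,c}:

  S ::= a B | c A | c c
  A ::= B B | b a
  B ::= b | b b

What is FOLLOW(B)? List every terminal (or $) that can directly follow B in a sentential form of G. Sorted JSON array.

FIRST iteration:
iter 1:
  A via A→b a: +{b}
  B via B→b: +{b}
  S via S→a B: +{a}
  S via S→c A: +{c}
  S: {a,c}  A: {b}  B: {b}
iter 2: — fixpoint
  S: {a,c}  A: {b}  B: {b}

Compute FOLLOW by fixpoint:
seed FOLLOW(S) with $
pass 1:
  A→B B: FOLLOW(B) ⊇ FIRST(B) = {b}; new: +{b}
  S→a B: FOLLOW(B) ⊇ FOLLOW(S) ⊇ {$}; new: +{$}
  S→c A: FOLLOW(A) ⊇ FOLLOW(S) ⊇ {$}; new: +{$}
  FOLLOW[S]={$}  FOLLOW[A]={$}  FOLLOW[B]={$,b}
pass 2: — fixpoint
  FOLLOW[S]={$}  FOLLOW[A]={$}  FOLLOW[B]={$,b}

FOLLOW(B) = ["$", "b"]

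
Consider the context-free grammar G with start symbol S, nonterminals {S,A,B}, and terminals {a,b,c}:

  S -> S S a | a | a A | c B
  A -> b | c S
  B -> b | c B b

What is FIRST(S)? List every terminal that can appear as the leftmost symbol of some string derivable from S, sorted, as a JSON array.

FIRST iteration:
pass 1:
  A via A→b: +{b}
  A via A→c S: +{c}
  B via B→b: +{b}
  B via B→c B b: +{c}
  S via S→a: +{a}
  S via S→c B: +{c}
  S: {a,c}  A: {b,c}  B: {b,c}
pass 2: done
  S: {a,c}  A: {b,c}  B: {b,c}

FIRST(S) = ["a", "c"]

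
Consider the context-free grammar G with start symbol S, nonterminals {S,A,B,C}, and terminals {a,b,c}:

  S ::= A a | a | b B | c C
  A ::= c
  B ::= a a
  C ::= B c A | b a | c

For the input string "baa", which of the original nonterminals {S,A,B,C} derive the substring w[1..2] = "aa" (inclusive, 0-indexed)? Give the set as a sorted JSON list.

Convert to CNF:
  S -> A T0 | T1 C | T2 B | a
  A -> c
  B -> T0 T0
  C -> B X3 | T2 T0 | c
  T0 -> a
  T1 -> c
  T2 -> b
  X3 -> T1 A

CYK fill (cells [i..j] with 1 ≤ i ≤ j ≤ 2 only):
  T[1,1] 'a' = {S,T0}  orig:{S}
  T[2,2] 'a' = {S,T0}  orig:{S}
  T[1,2] 'aa' = {B}

Original NTs in T[1,2] deriving "aa": ["B"]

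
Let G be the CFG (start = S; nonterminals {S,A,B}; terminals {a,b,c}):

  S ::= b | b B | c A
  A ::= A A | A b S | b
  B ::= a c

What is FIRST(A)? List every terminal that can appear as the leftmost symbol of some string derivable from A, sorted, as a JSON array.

FIRST iteration:
iter 1:
  A via A→b: +{b}
  B via B→a c: +{a}
  S via S→b: +{b}
  S via S→c A: +{c}
  FIRST(S)={b,c}  FIRST(A)={b}  FIRST(B)={a}
iter 2: (stable)
  FIRST(S)={b,c}  FIRST(A)={b}  FIRST(B)={a}

FIRST(A) = ["b"]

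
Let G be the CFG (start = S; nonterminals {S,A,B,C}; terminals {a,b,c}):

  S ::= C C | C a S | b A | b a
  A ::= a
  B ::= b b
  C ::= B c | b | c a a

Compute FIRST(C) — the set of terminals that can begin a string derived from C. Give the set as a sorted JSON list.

FIRST sets, iterate to fixpoint:
round 1:
  A via A→a: +{a}
  B via B→b b: +{b}
  C via C→B c: +{b}
  C via C→c a a: +{c}
  S via S→C C: +{b,c}
  S: {b,c}  A: {a}  B: {b}  C: {b,c}
round 2: (no change)
  S: {b,c}  A: {a}  B: {b}  C: {b,c}

FIRST(C) = ["b", "c"]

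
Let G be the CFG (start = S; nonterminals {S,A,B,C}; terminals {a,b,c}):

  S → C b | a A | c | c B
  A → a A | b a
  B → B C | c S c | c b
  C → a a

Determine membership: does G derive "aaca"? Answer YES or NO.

CNF form of G:
  S -> C T1 | T0 A | T2 B | c
  A -> T0 A | T1 T0
  B -> B C | T2 T1 | T2 X3
  C -> T0 T0
  T0 -> a
  T1 -> b
  T2 -> c
  X3 -> S T2

Fill CYK table bottom-up:
  T[0,0] 'a' = {T0}  orig:{}
  T[1,1] 'a' = {T0}  orig:{}
  T[2,2] 'c' = {S,T2}  orig:{S}
  T[3,3] 'a' = {T0}  orig:{}
  T[0,1] 'aa' = {C}
  T[1,2] 'ac' = ∅
  T[2,3] 'ca' = ∅
  T[0,2] 'aac' = ∅
  T[1,3] 'aca' = ∅
  T[0,3] 'aaca' = ∅

S ∉ T[0,3] ⇒ NO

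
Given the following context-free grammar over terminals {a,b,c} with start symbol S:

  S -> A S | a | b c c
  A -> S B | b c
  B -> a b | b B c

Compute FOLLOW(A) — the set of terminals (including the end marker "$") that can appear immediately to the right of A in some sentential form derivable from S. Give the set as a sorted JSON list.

FIRST sets, iterate to fixpoint:
pass 1:
  A via A→b c: +{b}
  B via B→a b: +{a}
  B via B→b B c: +{b}
  S via S→A S: +{b}
  S via S→a: +{a}
  FIRST[S]={a,b}  FIRST[A]={b}  FIRST[B]={a,b}
pass 2:
  A via A→S B: +{a}
  FIRST[S]={a,b}  FIRST[A]={a,b}  FIRST[B]={a,b}
pass 3: — fixpoint
  FIRST[S]={a,b}  FIRST[A]={a,b}  FIRST[B]={a,b}

FOLLOW iteration:
initialize: $ ∈ FOLLOW(S)
iter 1:
  A→S B: FOLLOW(S) ⊇ FIRST(B) = {a,b}; new: +{a,b}
  B→b B c: FOLLOW(B) ⊇ FIRST(c) = {c}; new: +{c}
  S→A S: FOLLOW(A) ⊇ FIRST(S) = {a,b}; new: +{a,b}
  S: {$,a,b}  A: {a,b}  B: {c}
iter 2:
  A→S B: FOLLOW(B) ⊇ FOLLOW(A) ⊇ {a,b}; new: +{a,b}
  S: {$,a,b}  A: {a,b}  B: {a,b,c}
iter 3: (no change)
  S: {$,a,b}  A: {a,b}  B: {a,b,c}

FOLLOW(A) = ["a", "b"]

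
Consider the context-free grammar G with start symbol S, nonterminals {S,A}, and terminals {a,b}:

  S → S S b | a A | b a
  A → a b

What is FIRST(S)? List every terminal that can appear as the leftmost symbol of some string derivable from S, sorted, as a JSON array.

FIRST iteration:
iter 1:
  A via A→a b: +{a}
  S via S→a A: +{a}
  S via S→b a: +{b}
  FIRST(S)={a,b}  FIRST(A)={a}
iter 2: (stable)
  FIRST(S)={a,b}  FIRST(A)={a}

FIRST(S) = ["a", "b"]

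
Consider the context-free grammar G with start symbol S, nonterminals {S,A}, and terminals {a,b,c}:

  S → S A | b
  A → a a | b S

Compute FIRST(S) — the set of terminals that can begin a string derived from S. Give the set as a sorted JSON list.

Compute FIRST by fixpoint:
[1]
  A via A→a a: +{a}
  A via A→b S: +{b}
  S via S→b: +{b}
  FIRST(S)={b}  FIRST(A)={a,b}
[2] (stable)
  FIRST(S)={b}  FIRST(A)={a,b}

FIRST(S) = ["b"]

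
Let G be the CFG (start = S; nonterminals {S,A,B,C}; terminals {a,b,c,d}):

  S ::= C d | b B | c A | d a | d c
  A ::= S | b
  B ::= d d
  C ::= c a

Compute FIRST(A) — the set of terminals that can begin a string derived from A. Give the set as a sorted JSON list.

FIRST sets, iterate to fixpoint:
round 1:
  A via A→b: +{b}
  B via B→d d: +{d}
  C via C→c a: +{c}
  S via S→C d: +{c}
  S via S→b B: +{b}
  S via S→d a: +{d}
  S: {b,c,d}  A: {b}  B: {d}  C: {c}
round 2:
  A via A→S: +{c,d}
  S: {b,c,d}  A: {b,c,d}  B: {d}  C: {c}
round 3: (no change)
  S: {b,c,d}  A: {b,c,d}  B: {d}  C: {c}

FIRST(A) = ["b", "c", "d"]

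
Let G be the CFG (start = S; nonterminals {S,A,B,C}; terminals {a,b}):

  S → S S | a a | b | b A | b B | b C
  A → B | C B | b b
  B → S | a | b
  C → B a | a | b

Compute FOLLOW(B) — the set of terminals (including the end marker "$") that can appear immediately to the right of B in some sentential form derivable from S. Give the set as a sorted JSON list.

Compute FIRST by fixpoint:
[1]
  A via A→b b: +{b}
  B via B→a: +{a}
  B via B→b: +{b}
  C via C→B a: +{a,b}
  S via S→a a: +{a}
  S via S→b: +{b}
  S: {a,b}  A: {b}  B: {a,b}  C: {a,b}
[2]
  A via A→B: +{a}
  S: {a,b}  A: {a,b}  B: {a,b}  C: {a,b}
[3] done
  S: {a,b}  A: {a,b}  B: {a,b}  C: {a,b}

FOLLOW iteration:
initialize: $ ∈ FOLLOW(S)
pass 1:
  A→C B: FOLLOW(C) ⊇ FIRST(B) = {a,b}; new: +{a,b}
  C→B a: FOLLOW(B) ⊇ FIRST(a) = {a}; new: +{a}
  S→S S: FOLLOW(S) ⊇ FIRST(S) = {a,b}; new: +{a,b}
  S→b A: FOLLOW(A) ⊇ FOLLOW(S) ⊇ {$,a,b}; new: +{$,a,b}
  S→b B: FOLLOW(B) ⊇ FOLLOW(S) ⊇ {$,a,b}; new: +{$,b}
  S→b C: FOLLOW(C) ⊇ FOLLOW(S) ⊇ {$,a,b}; new: +{$}
  S: {$,a,b}  A: {$,a,b}  B: {$,a,b}  C: {$,a,b}
pass 2: (stable)
  S: {$,a,b}  A: {$,a,b}  B: {$,a,b}  C: {$,a,b}

FOLLOW(B) = ["$", "a", "b"]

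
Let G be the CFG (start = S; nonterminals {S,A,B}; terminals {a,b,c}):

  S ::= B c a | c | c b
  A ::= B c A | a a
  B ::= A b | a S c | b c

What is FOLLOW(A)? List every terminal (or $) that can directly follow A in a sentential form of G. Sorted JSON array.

FIRST sets, iterate to fixpoint:
iter 1:
  A via A→a a: +{a}
  B via B→A b: +{a}
  B via B→b c: +{b}
  S via S→B c a: +{a,b}
  S via S→c: +{c}
  FIRST[S]={a,b,c}  FIRST[A]={a}  FIRST[B]={a,b}
iter 2:
  A via A→B c A: +{b}
  FIRST[S]={a,b,c}  FIRST[A]={a,b}  FIRST[B]={a,b}
iter 3: — fixpoint
  FIRST[S]={a,b,c}  FIRST[A]={a,b}  FIRST[B]={a,b}

Compute FOLLOW by fixpoint:
initialize: $ ∈ FOLLOW(S)
round 1:
  A→B c A: FOLLOW(B) ⊇ FIRST(c) = {c}; new: +{c}
  B→A b: FOLLOW(A) ⊇ FIRST(b) = {b}; new: +{b}
  B→a S c: FOLLOW(S) ⊇ FIRST(c) = {c}; new: +{c}
  FOLLOW[S]={$,c}  FOLLOW[A]={b}  FOLLOW[B]={c}
round 2: done
  FOLLOW[S]={$,c}  FOLLOW[A]={b}  FOLLOW[B]={c}

FOLLOW(A) = ["b"]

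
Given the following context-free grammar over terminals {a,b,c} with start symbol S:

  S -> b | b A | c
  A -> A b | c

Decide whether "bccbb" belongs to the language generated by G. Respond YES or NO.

Convert to CNF:
  S -> T0 A | b | c
  A -> A T0 | c
  T0 -> b

CYK table (by increasing span):
  T[0,0] 'b' = {S,T0}  orig:{S}
  T[1,1] 'c' = {A,S}
  T[2,2] 'c' = {A,S}
  T[3,3] 'b' = {S,T0}  orig:{S}
  T[4,4] 'b' = {S,T0}  orig:{S}
  T[0,1] 'bc' = {S}
  T[1,2] 'cc' = ∅
  T[2,3] 'cb' = {A}
  T[3,4] 'bb' = ∅
  T[0,2] 'bcc' = ∅
  T[1,3] 'ccb' = ∅
  T[2,4] 'cbb' = {A}
  T[0,3] 'bccb' = ∅
  T[1,4] 'ccbb' = ∅
  T[0,4] 'bccbb' = ∅

S ∉ T[0,4] ⇒ NO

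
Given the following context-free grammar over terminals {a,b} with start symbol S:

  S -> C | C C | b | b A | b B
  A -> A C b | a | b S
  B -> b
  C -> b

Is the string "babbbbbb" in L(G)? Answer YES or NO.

Convert to CNF:
  S -> C C | T0 A | T0 B | b
  A -> A X1 | T0 S | a
  B -> b
  C -> b
  T0 -> b
  X1 -> C T0

Fill CYK table bottom-up:
  [0..0]={B,C,S,T0}  "b"  orig:{B,C,S}
  [1..1]={A}  "a"
  [2..2]={B,C,S,T0}  "b"  orig:{B,C,S}
  [3..3]={B,C,S,T0}  "b"  orig:{B,C,S}
  [4..4]={B,C,S,T0}  "b"  orig:{B,C,S}
  [5..5]={B,C,S,T0}  "b"  orig:{B,C,S}
  [6..6]={B,C,S,T0}  "b"  orig:{B,C,S}
  [7..7]={B,C,S,T0}  "b"  orig:{B,C,S}
  [0..1]={S}  "ba"
  [1..2]=∅  "ab"
  [2..3]={A,S,X1}  "bb"  orig:{A,S}
  [3..4]={A,S,X1}  "bb"  orig:{A,S}
  [4..5]={A,S,X1}  "bb"  orig:{A,S}
  [5..6]={A,S,X1}  "bb"  orig:{A,S}
  [6..7]={A,S,X1}  "bb"  orig:{A,S}
  [0..2]=∅  "bab"
  [1..3]={A}  "abb"
  [2..4]={A,S}  "bbb"
  [3..5]={A,S}  "bbb"
  [4..6]={A,S}  "bbb"
  [5..7]={A,S}  "bbb"
  [0..3]={S}  "babb"
  [1..4]=∅  "abbb"
  [2..5]={A,S}  "bbbb"
  [3..6]={A,S}  "bbbb"
  [4..7]={A,S}  "bbbb"
  [0..4]=∅  "babbb"
  [1..5]={A}  "abbbb"
  [2..6]={A,S}  "bbbbb"
  [3..7]={A,S}  "bbbbb"
  [0..5]={S}  "babbbb"
  [1..6]=∅  "abbbbb"
  [2..7]={A,S}  "bbbbbb"
  [0..6]=∅  "babbbbb"
  [1..7]={A}  "abbbbbb"
  [0..7]={S}  "babbbbbb"

S ∈ T[0,7] ⇒ YES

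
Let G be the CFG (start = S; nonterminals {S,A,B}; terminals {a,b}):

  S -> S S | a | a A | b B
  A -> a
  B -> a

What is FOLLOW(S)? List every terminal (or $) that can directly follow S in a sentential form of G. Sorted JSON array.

FIRST sets, iterate to fixpoint:
[1]
  A via A→a: +{a}
  B via B→a: +{a}
  S via S→a: +{a}
  S via S→b B: +{b}
  FIRST[S]={a,b}  FIRST[A]={a}  FIRST[B]={a}
[2] (no change)
  FIRST[S]={a,b}  FIRST[A]={a}  FIRST[B]={a}

FOLLOW sets:
initialize: $ ∈ FOLLOW(S)
round 1:
  S→S S: FOLLOW(S) ⊇ FIRST(S) = {a,b}; new: +{a,b}
  S→a A: FOLLOW(A) ⊇ FOLLOW(S) ⊇ {$,a,b}; new: +{$,a,b}
  S→b B: FOLLOW(B) ⊇ FOLLOW(S) ⊇ {$,a,b}; new: +{$,a,b}
  FOLLOW[S]={$,a,b}  FOLLOW[A]={$,a,b}  FOLLOW[B]={$,a,b}
round 2: (no change)
  FOLLOW[S]={$,a,b}  FOLLOW[A]={$,a,b}  FOLLOW[B]={$,a,b}

FOLLOW(S) = ["$", "a", "b"]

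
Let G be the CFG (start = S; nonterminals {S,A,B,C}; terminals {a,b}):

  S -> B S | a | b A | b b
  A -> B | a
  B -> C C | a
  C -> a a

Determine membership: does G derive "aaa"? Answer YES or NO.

Convert to CNF:
  S -> B S | T1 A | T1 T1 | a
  A -> C C | a
  B -> C C | a
  C -> T0 T0
  T0 -> a
  T1 -> b

CYK fill:
  cell(0,0) a: {A,B,S,T0}  orig:{A,B,S}
  cell(1,1) a: {A,B,S,T0}  orig:{A,B,S}
  cell(2,2) a: {A,B,S,T0}  orig:{A,B,S}
  cell(0,1) aa: {C,S}
  cell(1,2) aa: {C,S}
  cell(0,2) aaa: {S}

S ∈ T[0,2] ⇒ YES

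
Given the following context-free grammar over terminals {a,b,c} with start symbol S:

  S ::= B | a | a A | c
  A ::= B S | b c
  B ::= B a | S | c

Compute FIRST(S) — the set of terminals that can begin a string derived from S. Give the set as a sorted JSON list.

Compute FIRST by fixpoint:
iter 1:
  A via A→b c: +{b}
  B via B→c: +{c}
  S via S→B: +{c}
  S via S→a: +{a}
  S: {a,c}  A: {b}  B: {c}
iter 2:
  A via A→B S: +{c}
  B via B→S: +{a}
  S: {a,c}  A: {b,c}  B: {a,c}
iter 3:
  A via A→B S: +{a}
  S: {a,c}  A: {a,b,c}  B: {a,c}
iter 4: (stable)
  S: {a,c}  A: {a,b,c}  B: {a,c}

FIRST(S) = ["a", "c"]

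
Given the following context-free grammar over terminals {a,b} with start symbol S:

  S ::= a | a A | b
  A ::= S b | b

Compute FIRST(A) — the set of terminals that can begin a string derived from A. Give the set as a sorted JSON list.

FIRST iteration:
[1]
  A via A→b: +{b}
  S via S→a: +{a}
  S via S→b: +{b}
  FIRST[S]={a,b}  FIRST[A]={b}
[2]
  A via A→S b: +{a}
  FIRST[S]={a,b}  FIRST[A]={a,b}
[3] — fixpoint
  FIRST[S]={a,b}  FIRST[A]={a,b}

FIRST(A) = ["a", "b"]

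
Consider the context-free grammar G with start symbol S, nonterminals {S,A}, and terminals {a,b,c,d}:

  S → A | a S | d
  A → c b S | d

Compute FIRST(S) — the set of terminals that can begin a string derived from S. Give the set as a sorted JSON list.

FIRST sets, iterate to fixpoint:
iter 1:
  A via A→c b S: +{c}
  A via A→d: +{d}
  S via S→A: +{c,d}
  S via S→a S: +{a}
  FIRST(S)={a,c,d}  FIRST(A)={c,d}
iter 2: — fixpoint
  FIRST(S)={a,c,d}  FIRST(A)={c,d}

FIRST(S) = ["a", "c", "d"]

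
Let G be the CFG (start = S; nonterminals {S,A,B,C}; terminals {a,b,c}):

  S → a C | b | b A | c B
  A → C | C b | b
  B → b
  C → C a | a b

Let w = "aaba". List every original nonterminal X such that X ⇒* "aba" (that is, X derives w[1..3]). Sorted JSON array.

CNF form of G:
  S -> T0 C | T1 A | T2 B | b
  A -> C T0 | C T1 | T0 T1 | b
  B -> b
  C -> C T0 | T0 T1
  T0 -> a
  T1 -> b
  T2 -> c

CYK fill, restricted to cells inside w[1..3]:
  [1..1]={T0}  "a"  orig:{}
  [2..2]={A,B,S,T1}  "b"  orig:{A,B,S}
  [3..3]={T0}  "a"  orig:{}
  [1..2]={A,C}  "ab"
  [2..3]=∅  "ba"
  [1..3]={A,C}  "aba"

Original NTs in T[1,3] deriving "aba": ["A", "C"]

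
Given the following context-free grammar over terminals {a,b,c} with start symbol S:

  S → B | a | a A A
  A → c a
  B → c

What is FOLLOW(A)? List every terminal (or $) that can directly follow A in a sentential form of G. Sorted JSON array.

Compute FIRST by fixpoint:
pass 1:
  A via A→c a: +{c}
  B via B→c: +{c}
  S via S→B: +{c}
  S via S→a: +{a}
  FIRST(S)={a,c}  FIRST(A)={c}  FIRST(B)={c}
pass 2: (stable)
  FIRST(S)={a,c}  FIRST(A)={c}  FIRST(B)={c}

FOLLOW iteration:
initialize: $ ∈ FOLLOW(S)
[1]
  S→B: FOLLOW(B) ⊇ FOLLOW(S) ⊇ {$}; new: +{$}
  S→a A A: FOLLOW(A) ⊇ FIRST(A) = {c}; new: +{c}
  S→a A A: FOLLOW(A) ⊇ FOLLOW(S) ⊇ {$}; new: +{$}
  S: {$}  A: {$,c}  B: {$}
[2] — fixpoint
  S: {$}  A: {$,c}  B: {$}

FOLLOW(A) = ["$", "c"]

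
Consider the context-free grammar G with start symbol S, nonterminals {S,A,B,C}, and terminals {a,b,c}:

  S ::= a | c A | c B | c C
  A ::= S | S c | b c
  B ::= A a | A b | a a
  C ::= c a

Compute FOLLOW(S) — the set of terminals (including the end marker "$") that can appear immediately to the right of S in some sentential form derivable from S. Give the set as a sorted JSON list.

Compute FIRST by fixpoint:
[1]
  A via A→b c: +{b}
  B via B→A a: +{b}
  B via B→a a: +{a}
  C via C→c a: +{c}
  S via S→a: +{a}
  S via S→c A: +{c}
  FIRST[S]={a,c}  FIRST[A]={b}  FIRST[B]={a,b}  FIRST[C]={c}
[2]
  A via A→S: +{a,c}
  B via B→A a: +{c}
  FIRST[S]={a,c}  FIRST[A]={a,b,c}  FIRST[B]={a,b,c}  FIRST[C]={c}
[3] done
  FIRST[S]={a,c}  FIRST[A]={a,b,c}  FIRST[B]={a,b,c}  FIRST[C]={c}

FOLLOW sets:
seed FOLLOW(S) with $
iter 1:
  A→S c: FOLLOW(S) ⊇ FIRST(c) = {c}; new: +{c}
  B→A a: FOLLOW(A) ⊇ FIRST(a) = {a}; new: +{a}
  B→A b: FOLLOW(A) ⊇ FIRST(b) = {b}; new: +{b}
  S→c A: FOLLOW(A) ⊇ FOLLOW(S) ⊇ {$,c}; new: +{$,c}
  S→c B: FOLLOW(B) ⊇ FOLLOW(S) ⊇ {$,c}; new: +{$,c}
  S→c C: FOLLOW(C) ⊇ FOLLOW(S) ⊇ {$,c}; new: +{$,c}
  S: {$,c}  A: {$,a,b,c}  B: {$,c}  C: {$,c}
iter 2:
  A→S: FOLLOW(S) ⊇ FOLLOW(A) ⊇ {$,a,b,c}; new: +{a,b}
  S→c B: FOLLOW(B) ⊇ FOLLOW(S) ⊇ {$,a,b,c}; new: +{a,b}
  S→c C: FOLLOW(C) ⊇ FOLLOW(S) ⊇ {$,a,b,c}; new: +{a,b}
  S: {$,a,b,c}  A: {$,a,b,c}  B: {$,a,b,c}  C: {$,a,b,c}
iter 3: — fixpoint
  S: {$,a,b,c}  A: {$,a,b,c}  B: {$,a,b,c}  C: {$,a,b,c}

FOLLOW(S) = ["$", "a", "b", "c"]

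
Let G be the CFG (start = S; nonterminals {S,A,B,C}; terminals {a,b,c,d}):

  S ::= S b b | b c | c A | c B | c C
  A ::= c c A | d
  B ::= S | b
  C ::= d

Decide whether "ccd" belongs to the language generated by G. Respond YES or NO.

Convert to CNF:
  S -> S X4 | T0 A | T0 B | T0 C | T1 T0
  A -> T0 X2 | d
  B -> S X3 | T0 A | T0 B | T0 C | T1 T0 | b
  C -> d
  T0 -> c
  T1 -> b
  X2 -> T0 A
  X3 -> T1 T1
  X4 -> T1 T1

CYK fill:
  cell(0,0) c: {T0}  orig:{}
  cell(1,1) c: {T0}  orig:{}
  cell(2,2) d: {A,C}
  cell(0,1) cc: ∅
  cell(1,2) cd: {B,S,X2}  orig:{B,S}
  cell(0,2) ccd: {A,B,S}

S ∈ T[0,2] ⇒ YES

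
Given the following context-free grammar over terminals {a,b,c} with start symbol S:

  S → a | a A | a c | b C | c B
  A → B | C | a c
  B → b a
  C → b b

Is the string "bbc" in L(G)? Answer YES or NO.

CNF form of G:
  S -> T0 A | T0 T1 | T1 B | T2 C | a
  A -> T0 T1 | T2 T0 | T2 T2
  B -> T2 T0
  C -> T2 T2
  T0 -> a
  T1 -> c
  T2 -> b

Fill CYK table bottom-up:
  T[0,0] 'b' = {T2}  orig:{}
  T[1,1] 'b' = {T2}  orig:{}
  T[2,2] 'c' = {T1}  orig:{}
  T[0,1] 'bb' = {A,C}
  T[1,2] 'bc' = ∅
  T[0,2] 'bbc' = ∅

S ∉ T[0,2] ⇒ NO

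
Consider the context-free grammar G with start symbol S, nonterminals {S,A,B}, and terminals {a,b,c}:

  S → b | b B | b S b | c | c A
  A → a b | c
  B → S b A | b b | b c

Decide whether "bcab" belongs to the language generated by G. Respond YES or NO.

Convert to CNF:
  S -> T1 B | T1 X4 | T2 A | b | c
  A -> T0 T1 | c
  B -> S X3 | T1 T1 | T1 T2
  T0 -> a
  T1 -> b
  T2 -> c
  X3 -> T1 A
  X4 -> S T1

Fill CYK table bottom-up:
  T[0,0] 'b' = {S,T1}  orig:{S}
  T[1,1] 'c' = {A,S,T2}  orig:{A,S}
  T[2,2] 'a' = {T0}  orig:{}
  T[3,3] 'b' = {S,T1}  orig:{S}
  T[0,1] 'bc' = {B,X3}  orig:{B}
  T[1,2] 'ca' = ∅
  T[2,3] 'ab' = {A}
  T[0,2] 'bca' = ∅
  T[1,3] 'cab' = {S}
  T[0,3] 'bcab' = ∅

S ∉ T[0,3] ⇒ NO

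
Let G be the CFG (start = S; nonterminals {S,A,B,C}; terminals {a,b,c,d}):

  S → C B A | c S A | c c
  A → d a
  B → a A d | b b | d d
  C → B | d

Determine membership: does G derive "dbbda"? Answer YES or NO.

Convert to CNF:
  S -> C X6 | T3 T3 | T3 X7
  A -> T0 T1
  B -> T0 T0 | T1 X4 | T2 T2
  C -> T0 T0 | T1 X5 | T2 T2 | d
  T0 -> d
  T1 -> a
  T2 -> b
  T3 -> c
  X4 -> A T0
  X5 -> A T0
  X6 -> B A
  X7 -> S A

CYK table (by increasing span):
  cell(0,0) d: {C,T0}  orig:{C}
  cell(1,1) b: {T2}  orig:{}
  cell(2,2) b: {T2}  orig:{}
  cell(3,3) d: {C,T0}  orig:{C}
  cell(4,4) a: {T1}  orig:{}
  cell(0,1) db: ∅
  cell(1,2) bb: {B,C}
  cell(2,3) bd: ∅
  cell(3,4) da: {A}
  cell(0,2) dbb: ∅
  cell(1,3) bbd: ∅
  cell(2,4) bda: ∅
  cell(0,3) dbbd: ∅
  cell(1,4) bbda: {X6}  orig:{}
  cell(0,4) dbbda: {S}

S ∈ T[0,4] ⇒ YES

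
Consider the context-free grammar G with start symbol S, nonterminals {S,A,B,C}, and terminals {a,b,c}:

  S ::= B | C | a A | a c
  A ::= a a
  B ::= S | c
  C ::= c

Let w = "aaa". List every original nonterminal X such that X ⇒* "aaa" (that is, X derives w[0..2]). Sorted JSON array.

Convert to CNF:
  S -> T0 A | T0 T1 | c
  A -> T0 T0
  B -> T0 A | T0 T1 | c
  C -> c
  T0 -> a
  T1 -> c

Fill CYK table bottom-up, restricted to cells inside w[0..2]:
  cell(0,0) a: {T0}  orig:{}
  cell(1,1) a: {T0}  orig:{}
  cell(2,2) a: {T0}  orig:{}
  cell(0,1) aa: {A}
  cell(1,2) aa: {A}
  cell(0,2) aaa: {B,S}

Original NTs in T[0,2] deriving "aaa": ["B", "S"]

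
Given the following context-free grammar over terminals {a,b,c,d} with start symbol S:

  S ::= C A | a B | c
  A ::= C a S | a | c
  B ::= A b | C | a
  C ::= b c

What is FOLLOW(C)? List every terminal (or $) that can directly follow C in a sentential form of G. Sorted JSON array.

FIRST sets, iterate to fixpoint:
[1]
  A via A→a: +{a}
  A via A→c: +{c}
  B via B→A b: +{a,c}
  C via C→b c: +{b}
  S via S→C A: +{b}
  S via S→a B: +{a}
  S via S→c: +{c}
  S: {a,b,c}  A: {a,c}  B: {a,c}  C: {b}
[2]
  A via A→C a S: +{b}
  B via B→A b: +{b}
  S: {a,b,c}  A: {a,b,c}  B: {a,b,c}  C: {b}
[3] (no change)
  S: {a,b,c}  A: {a,b,c}  B: {a,b,c}  C: {b}

FOLLOW sets:
initialize: $ ∈ FOLLOW(S)
iter 1:
  A→C a S: FOLLOW(C) ⊇ FIRST(a) = {a}; new: +{a}
  B→A b: FOLLOW(A) ⊇ FIRST(b) = {b}; new: +{b}
  S→C A: FOLLOW(C) ⊇ FIRST(A) = {a,b,c}; new: +{b,c}
  S→C A: FOLLOW(A) ⊇ FOLLOW(S) ⊇ {$}; new: +{$}
  S→a B: FOLLOW(B) ⊇ FOLLOW(S) ⊇ {$}; new: +{$}
  FOLLOW(S)={$}  FOLLOW(A)={$,b}  FOLLOW(B)={$}  FOLLOW(C)={a,b,c}
iter 2:
  A→C a S: FOLLOW(S) ⊇ FOLLOW(A) ⊇ {$,b}; new: +{b}
  B→C: FOLLOW(C) ⊇ FOLLOW(B) ⊇ {$}; new: +{$}
  S→a B: FOLLOW(B) ⊇ FOLLOW(S) ⊇ {$,b}; new: +{b}
  FOLLOW(S)={$,b}  FOLLOW(A)={$,b}  FOLLOW(B)={$,b}  FOLLOW(C)={$,a,b,c}
iter 3: done
  FOLLOW(S)={$,b}  FOLLOW(A)={$,b}  FOLLOW(B)={$,b}  FOLLOW(C)={$,a,b,c}

FOLLOW(C) = ["$", "a", "b", "c"]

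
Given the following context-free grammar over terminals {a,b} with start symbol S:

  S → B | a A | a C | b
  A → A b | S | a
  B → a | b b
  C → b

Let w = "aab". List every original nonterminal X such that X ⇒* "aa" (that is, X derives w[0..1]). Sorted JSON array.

CNF form of G:
  S -> T0 T0 | T1 A | T1 C | a | b
  A -> A T0 | T0 T0 | T1 A | T1 C | a | b
  B -> T0 T0 | a
  C -> b
  T0 -> b
  T1 -> a

CYK table (by increasing span) (cells [i..j] with 0 ≤ i ≤ j ≤ 1 only):
  cell(0,0) a: {A,B,S,T1}  orig:{A,B,S}
  cell(1,1) a: {A,B,S,T1}  orig:{A,B,S}
  cell(0,1) aa: {A,S}

Original NTs in T[0,1] deriving "aa": ["A", "S"]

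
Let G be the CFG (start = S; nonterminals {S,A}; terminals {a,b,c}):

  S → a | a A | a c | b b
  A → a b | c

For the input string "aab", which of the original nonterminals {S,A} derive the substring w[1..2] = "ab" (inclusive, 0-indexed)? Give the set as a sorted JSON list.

CNF form of G:
  S -> T0 A | T0 T2 | T1 T1 | a
  A -> T0 T1 | c
  T0 -> a
  T1 -> b
  T2 -> c

CYK table (by increasing span) — only the sub-triangle for w[1..2]:
  [1..1]={S,T0}  "a"  orig:{S}
  [2..2]={T1}  "b"  orig:{}
  [1..2]={A}  "ab"

Original NTs in T[1,2] deriving "ab": ["A"]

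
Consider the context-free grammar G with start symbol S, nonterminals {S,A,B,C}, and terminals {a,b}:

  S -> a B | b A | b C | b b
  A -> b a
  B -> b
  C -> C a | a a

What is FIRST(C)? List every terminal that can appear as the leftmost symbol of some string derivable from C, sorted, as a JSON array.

FIRST iteration:
round 1:
  A via A→b a: +{b}
  B via B→b: +{b}
  C via C→a a: +{a}
  S via S→a B: +{a}
  S via S→b A: +{b}
  S: {a,b}  A: {b}  B: {b}  C: {a}
round 2: (stable)
  S: {a,b}  A: {b}  B: {b}  C: {a}

FIRST(C) = ["a"]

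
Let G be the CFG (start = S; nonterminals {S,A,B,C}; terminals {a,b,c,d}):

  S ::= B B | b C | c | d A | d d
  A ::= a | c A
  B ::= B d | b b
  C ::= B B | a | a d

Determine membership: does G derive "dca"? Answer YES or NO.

Convert to CNF:
  S -> B B | T1 A | T1 T1 | T2 C | c
  A -> T0 A | a
  B -> B T1 | T2 T2
  C -> B B | T3 T1 | a
  T0 -> c
  T1 -> d
  T2 -> b
  T3 -> a

CYK fill:
  cell(0,0) d: {T1}  orig:{}
  cell(1,1) c: {S,T0}  orig:{S}
  cell(2,2) a: {A,C,T3}  orig:{A,C}
  cell(0,1) dc: ∅
  cell(1,2) ca: {A}
  cell(0,2) dca: {S}

S ∈ T[0,2] ⇒ YES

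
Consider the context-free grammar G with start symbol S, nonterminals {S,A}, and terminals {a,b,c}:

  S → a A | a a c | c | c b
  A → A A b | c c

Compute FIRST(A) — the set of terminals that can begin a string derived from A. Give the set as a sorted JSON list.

FIRST iteration:
round 1:
  A via A→c c: +{c}
  S via S→a A: +{a}
  S via S→c: +{c}
  FIRST[S]={a,c}  FIRST[A]={c}
round 2: (stable)
  FIRST[S]={a,c}  FIRST[A]={c}

FIRST(A) = ["c"]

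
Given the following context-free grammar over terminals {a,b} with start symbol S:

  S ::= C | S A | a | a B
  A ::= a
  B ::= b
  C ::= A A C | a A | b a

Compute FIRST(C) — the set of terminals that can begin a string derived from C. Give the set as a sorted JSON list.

FIRST iteration:
pass 1:
  A via A→a: +{a}
  B via B→b: +{b}
  C via C→A A C: +{a}
  C via C→b a: +{b}
  S via S→C: +{a,b}
  S: {a,b}  A: {a}  B: {b}  C: {a,b}
pass 2: — fixpoint
  S: {a,b}  A: {a}  B: {b}  C: {a,b}

FIRST(C) = ["a", "b"]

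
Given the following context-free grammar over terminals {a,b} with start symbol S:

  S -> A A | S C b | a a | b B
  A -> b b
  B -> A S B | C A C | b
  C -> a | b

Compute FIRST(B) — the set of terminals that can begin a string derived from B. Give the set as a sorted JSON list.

FIRST sets, iterate to fixpoint:
iter 1:
  A via A→b b: +{b}
  B via B→A S B: +{b}
  C via C→a: +{a}
  C via C→b: +{b}
  S via S→A A: +{b}
  S via S→a a: +{a}
  FIRST[S]={a,b}  FIRST[A]={b}  FIRST[B]={b}  FIRST[C]={a,b}
iter 2:
  B via B→C A C: +{a}
  FIRST[S]={a,b}  FIRST[A]={b}  FIRST[B]={a,b}  FIRST[C]={a,b}
iter 3: — fixpoint
  FIRST[S]={a,b}  FIRST[A]={b}  FIRST[B]={a,b}  FIRST[C]={a,b}

FIRST(B) = ["a", "b"]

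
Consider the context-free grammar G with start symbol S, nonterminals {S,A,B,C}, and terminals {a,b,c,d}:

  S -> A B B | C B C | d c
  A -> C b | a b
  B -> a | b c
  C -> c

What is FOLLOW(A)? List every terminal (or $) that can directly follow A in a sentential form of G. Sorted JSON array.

FIRST sets, iterate to fixpoint:
round 1:
  A via A→a b: +{a}
  B via B→a: +{a}
  B via B→b c: +{b}
  C via C→c: +{c}
  S via S→A B B: +{a}
  S via S→C B C: +{c}
  S via S→d c: +{d}
  FIRST[S]={a,c,d}  FIRST[A]={a}  FIRST[B]={a,b}  FIRST[C]={c}
round 2:
  A via A→C b: +{c}
  FIRST[S]={a,c,d}  FIRST[A]={a,c}  FIRST[B]={a,b}  FIRST[C]={c}
round 3: (no change)
  FIRST[S]={a,c,d}  FIRST[A]={a,c}  FIRST[B]={a,b}  FIRST[C]={c}

FOLLOW iteration:
FOLLOW(S) := {$}
round 1:
  A→C b: FOLLOW(C) ⊇ FIRST(b) = {b}; new: +{b}
  S→A B B: FOLLOW(A) ⊇ FIRST(B) = {a,b}; new: +{a,b}
  S→A B B: FOLLOW(B) ⊇ FIRST(B) = {a,b}; new: +{a,b}
  S→A B B: FOLLOW(B) ⊇ FOLLOW(S) ⊇ {$}; new: +{$}
  S→C B C: FOLLOW(C) ⊇ FIRST(B) = {a,b}; new: +{a}
  S→C B C: FOLLOW(B) ⊇ FIRST(C) = {c}; new: +{c}
  S→C B C: FOLLOW(C) ⊇ FOLLOW(S) ⊇ {$}; new: +{$}
  S: {$}  A: {a,b}  B: {$,a,b,c}  C: {$,a,b}
round 2: (no change)
  S: {$}  A: {a,b}  B: {$,a,b,c}  C: {$,a,b}

FOLLOW(A) = ["a", "b"]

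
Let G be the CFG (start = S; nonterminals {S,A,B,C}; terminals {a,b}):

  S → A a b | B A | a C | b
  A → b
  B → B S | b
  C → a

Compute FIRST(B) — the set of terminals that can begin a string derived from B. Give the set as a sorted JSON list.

Compute FIRST by fixpoint:
[1]
  A via A→b: +{b}
  B via B→b: +{b}
  C via C→a: +{a}
  S via S→A a b: +{b}
  S via S→a C: +{a}
  FIRST[S]={a,b}  FIRST[A]={b}  FIRST[B]={b}  FIRST[C]={a}
[2] done
  FIRST[S]={a,b}  FIRST[A]={b}  FIRST[B]={b}  FIRST[C]={a}

FIRST(B) = ["b"]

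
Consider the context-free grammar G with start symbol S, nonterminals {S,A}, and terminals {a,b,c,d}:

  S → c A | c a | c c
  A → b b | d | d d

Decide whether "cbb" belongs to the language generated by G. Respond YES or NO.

CNF form of G:
  S -> T2 A | T2 T2 | T2 T3
  A -> T0 T0 | T1 T1 | d
  T0 -> b
  T1 -> d
  T2 -> c
  T3 -> a

CYK table (by increasing span):
  T[0,0] 'c' = {T2}  orig:{}
  T[1,1] 'b' = {T0}  orig:{}
  T[2,2] 'b' = {T0}  orig:{}
  T[0,1] 'cb' = ∅
  T[1,2] 'bb' = {A}
  T[0,2] 'cbb' = {S}

S ∈ T[0,2] ⇒ YES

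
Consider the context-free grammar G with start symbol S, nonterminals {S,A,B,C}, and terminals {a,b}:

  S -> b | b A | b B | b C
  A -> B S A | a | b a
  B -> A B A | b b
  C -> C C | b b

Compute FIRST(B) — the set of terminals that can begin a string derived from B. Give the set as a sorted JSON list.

Compute FIRST by fixpoint:
pass 1:
  A via A→a: +{a}
  A via A→b a: +{b}
  B via B→A B A: +{a,b}
  C via C→b b: +{b}
  S via S→b: +{b}
  S: {b}  A: {a,b}  B: {a,b}  C: {b}
pass 2: (stable)
  S: {b}  A: {a,b}  B: {a,b}  C: {b}

FIRST(B) = ["a", "b"]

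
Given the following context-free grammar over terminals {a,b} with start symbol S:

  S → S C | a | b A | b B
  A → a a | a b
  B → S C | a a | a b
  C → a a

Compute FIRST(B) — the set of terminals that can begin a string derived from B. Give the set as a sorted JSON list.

FIRST iteration:
pass 1:
  A via A→a a: +{a}
  B via B→a a: +{a}
  C via C→a a: +{a}
  S via S→a: +{a}
  S via S→b A: +{b}
  FIRST[S]={a,b}  FIRST[A]={a}  FIRST[B]={a}  FIRST[C]={a}
pass 2:
  B via B→S C: +{b}
  FIRST[S]={a,b}  FIRST[A]={a}  FIRST[B]={a,b}  FIRST[C]={a}
pass 3: (stable)
  FIRST[S]={a,b}  FIRST[A]={a}  FIRST[B]={a,b}  FIRST[C]={a}

FIRST(B) = ["a", "b"]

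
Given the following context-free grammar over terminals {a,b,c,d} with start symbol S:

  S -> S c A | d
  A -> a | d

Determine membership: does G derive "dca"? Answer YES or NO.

Convert to CNF:
  S -> S X1 | d
  A -> a | d
  T0 -> c
  X1 -> T0 A

CYK fill:
  T[0,0] 'd' = {A,S}
  T[1,1] 'c' = {T0}  orig:{}
  T[2,2] 'a' = {A}
  T[0,1] 'dc' = ∅
  T[1,2] 'ca' = {X1}  orig:{}
  T[0,2] 'dca' = {S}

S ∈ T[0,2] ⇒ YES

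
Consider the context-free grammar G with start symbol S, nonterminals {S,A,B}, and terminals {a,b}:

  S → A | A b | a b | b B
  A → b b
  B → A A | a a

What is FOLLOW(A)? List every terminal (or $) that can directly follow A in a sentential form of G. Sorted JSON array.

Compute FIRST by fixpoint:
round 1:
  A via A→b b: +{b}
  B via B→A A: +{b}
  B via B→a a: +{a}
  S via S→A: +{b}
  S via S→a b: +{a}
  S: {a,b}  A: {b}  B: {a,b}
round 2: — fixpoint
  S: {a,b}  A: {b}  B: {a,b}

FOLLOW sets:
seed FOLLOW(S) with $
[1]
  B→A A: FOLLOW(A) ⊇ FIRST(A) = {b}; new: +{b}
  S→A: FOLLOW(A) ⊇ FOLLOW(S) ⊇ {$}; new: +{$}
  S→b B: FOLLOW(B) ⊇ FOLLOW(S) ⊇ {$}; new: +{$}
  S: {$}  A: {$,b}  B: {$}
[2] done
  S: {$}  A: {$,b}  B: {$}

FOLLOW(A) = ["$", "b"]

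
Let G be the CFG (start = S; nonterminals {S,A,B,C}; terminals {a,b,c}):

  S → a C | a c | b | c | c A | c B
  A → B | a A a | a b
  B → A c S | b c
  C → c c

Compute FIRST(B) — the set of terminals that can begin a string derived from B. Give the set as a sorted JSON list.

FIRST iteration:
iter 1:
  A via A→a A a: +{a}
  B via B→A c S: +{a}
  B via B→b c: +{b}
  C via C→c c: +{c}
  S via S→a C: +{a}
  S via S→b: +{b}
  S via S→c: +{c}
  FIRST(S)={a,b,c}  FIRST(A)={a}  FIRST(B)={a,b}  FIRST(C)={c}
iter 2:
  A via A→B: +{b}
  FIRST(S)={a,b,c}  FIRST(A)={a,b}  FIRST(B)={a,b}  FIRST(C)={c}
iter 3: done
  FIRST(S)={a,b,c}  FIRST(A)={a,b}  FIRST(B)={a,b}  FIRST(C)={c}

FIRST(B) = ["a", "b"]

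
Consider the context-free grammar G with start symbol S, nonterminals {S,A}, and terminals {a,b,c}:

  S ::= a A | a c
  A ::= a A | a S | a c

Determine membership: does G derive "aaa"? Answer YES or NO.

CNF form of G:
  S -> T0 A | T0 T1
  A -> T0 A | T0 S | T0 T1
  T0 -> a
  T1 -> c

Fill CYK table bottom-up:
  cell(0,0) a: {T0}  orig:{}
  cell(1,1) a: {T0}  orig:{}
  cell(2,2) a: {T0}  orig:{}
  cell(0,1) aa: ∅
  cell(1,2) aa: ∅
  cell(0,2) aaa: ∅

S ∉ T[0,2] ⇒ NO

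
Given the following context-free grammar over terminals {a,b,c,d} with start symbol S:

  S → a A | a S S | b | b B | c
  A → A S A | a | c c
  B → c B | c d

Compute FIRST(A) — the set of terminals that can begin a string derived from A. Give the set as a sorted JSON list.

FIRST sets, iterate to fixpoint:
iter 1:
  A via A→a: +{a}
  A via A→c c: +{c}
  B via B→c B: +{c}
  S via S→a A: +{a}
  S via S→b: +{b}
  S via S→c: +{c}
  FIRST[S]={a,b,c}  FIRST[A]={a,c}  FIRST[B]={c}
iter 2: (no change)
  FIRST[S]={a,b,c}  FIRST[A]={a,c}  FIRST[B]={c}

FIRST(A) = ["a", "c"]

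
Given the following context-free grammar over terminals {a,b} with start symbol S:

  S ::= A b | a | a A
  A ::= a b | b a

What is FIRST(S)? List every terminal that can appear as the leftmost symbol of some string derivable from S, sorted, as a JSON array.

FIRST iteration:
[1]
  A via A→a b: +{a}
  A via A→b a: +{b}
  S via S→A b: +{a,b}
  S: {a,b}  A: {a,b}
[2] (stable)
  S: {a,b}  A: {a,b}

FIRST(S) = ["a", "b"]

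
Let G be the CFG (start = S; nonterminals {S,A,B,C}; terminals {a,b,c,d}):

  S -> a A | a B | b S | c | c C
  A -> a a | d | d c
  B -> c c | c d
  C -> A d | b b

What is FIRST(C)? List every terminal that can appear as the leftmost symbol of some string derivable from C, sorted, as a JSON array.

FIRST iteration:
round 1:
  A via A→a a: +{a}
  A via A→d: +{d}
  B via B→c c: +{c}
  C via C→A d: +{a,d}
  C via C→b b: +{b}
  S via S→a A: +{a}
  S via S→b S: +{b}
  S via S→c: +{c}
  FIRST[S]={a,b,c}  FIRST[A]={a,d}  FIRST[B]={c}  FIRST[C]={a,b,d}
round 2: (stable)
  FIRST[S]={a,b,c}  FIRST[A]={a,d}  FIRST[B]={c}  FIRST[C]={a,b,d}

FIRST(C) = ["a", "b", "d"]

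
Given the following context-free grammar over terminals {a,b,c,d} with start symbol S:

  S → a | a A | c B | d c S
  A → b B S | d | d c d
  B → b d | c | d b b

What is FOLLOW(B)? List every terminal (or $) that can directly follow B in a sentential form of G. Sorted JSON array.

FIRST iteration:
[1]
  A via A→b B S: +{b}
  A via A→d: +{d}
  B via B→b d: +{b}
  B via B→c: +{c}
  B via B→d b b: +{d}
  S via S→a: +{a}
  S via S→c B: +{c}
  S via S→d c S: +{d}
  S: {a,c,d}  A: {b,d}  B: {b,c,d}
[2] (stable)
  S: {a,c,d}  A: {b,d}  B: {b,c,d}

FOLLOW iteration:
initialize: $ ∈ FOLLOW(S)
pass 1:
  A→b B S: FOLLOW(B) ⊇ FIRST(S) = {a,c,d}; new: +{a,c,d}
  S→a A: FOLLOW(A) ⊇ FOLLOW(S) ⊇ {$}; new: +{$}
  S→c B: FOLLOW(B) ⊇ FOLLOW(S) ⊇ {$}; new: +{$}
  FOLLOW[S]={$}  FOLLOW[A]={$}  FOLLOW[B]={$,a,c,d}
pass 2: (stable)
  FOLLOW[S]={$}  FOLLOW[A]={$}  FOLLOW[B]={$,a,c,d}

FOLLOW(B) = ["$", "a", "c", "d"]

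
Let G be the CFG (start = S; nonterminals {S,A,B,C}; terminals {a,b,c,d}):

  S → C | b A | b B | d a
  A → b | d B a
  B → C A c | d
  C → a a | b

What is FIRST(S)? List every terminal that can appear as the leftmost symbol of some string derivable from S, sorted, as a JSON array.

FIRST iteration:
[1]
  A via A→b: +{b}
  A via A→d B a: +{d}
  B via B→d: +{d}
  C via C→a a: +{a}
  C via C→b: +{b}
  S via S→C: +{a,b}
  S via S→d a: +{d}
  FIRST(S)={a,b,d}  FIRST(A)={b,d}  FIRST(B)={d}  FIRST(C)={a,b}
[2]
  B via B→C A c: +{a,b}
  FIRST(S)={a,b,d}  FIRST(A)={b,d}  FIRST(B)={a,b,d}  FIRST(C)={a,b}
[3] done
  FIRST(S)={a,b,d}  FIRST(A)={b,d}  FIRST(B)={a,b,d}  FIRST(C)={a,b}

FIRST(S) = ["a", "b", "d"]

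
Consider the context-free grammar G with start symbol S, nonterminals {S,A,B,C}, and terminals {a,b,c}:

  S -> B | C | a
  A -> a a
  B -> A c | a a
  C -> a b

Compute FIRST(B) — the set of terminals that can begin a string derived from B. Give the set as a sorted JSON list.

FIRST iteration:
round 1:
  A via A→a a: +{a}
  B via B→A c: +{a}
  C via C→a b: +{a}
  S via S→B: +{a}
  S: {a}  A: {a}  B: {a}  C: {a}
round 2: (no change)
  S: {a}  A: {a}  B: {a}  C: {a}

FIRST(B) = ["a"]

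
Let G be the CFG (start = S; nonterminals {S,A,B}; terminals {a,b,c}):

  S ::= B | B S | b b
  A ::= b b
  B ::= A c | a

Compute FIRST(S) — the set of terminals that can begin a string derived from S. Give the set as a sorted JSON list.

Compute FIRST by fixpoint:
iter 1:
  A via A→b b: +{b}
  B via B→A c: +{b}
  B via B→a: +{a}
  S via S→B: +{a,b}
  FIRST[S]={a,b}  FIRST[A]={b}  FIRST[B]={a,b}
iter 2: — fixpoint
  FIRST[S]={a,b}  FIRST[A]={b}  FIRST[B]={a,b}

FIRST(S) = ["a", "b"]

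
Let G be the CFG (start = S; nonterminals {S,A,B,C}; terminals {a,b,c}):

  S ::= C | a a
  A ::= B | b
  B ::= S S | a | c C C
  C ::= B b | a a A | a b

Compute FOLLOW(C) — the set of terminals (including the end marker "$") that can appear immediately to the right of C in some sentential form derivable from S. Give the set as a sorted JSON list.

Compute FIRST by fixpoint:
iter 1:
  A via A→b: +{b}
  B via B→a: +{a}
  B via B→c C C: +{c}
  C via C→B b: +{a,c}
  S via S→C: +{a,c}
  FIRST(S)={a,c}  FIRST(A)={b}  FIRST(B)={a,c}  FIRST(C)={a,c}
iter 2:
  A via A→B: +{a,c}
  FIRST(S)={a,c}  FIRST(A)={a,b,c}  FIRST(B)={a,c}  FIRST(C)={a,c}
iter 3: done
  FIRST(S)={a,c}  FIRST(A)={a,b,c}  FIRST(B)={a,c}  FIRST(C)={a,c}

Compute FOLLOW by fixpoint:
initialize: $ ∈ FOLLOW(S)
iter 1:
  B→S S: FOLLOW(S) ⊇ FIRST(S) = {a,c}; new: +{a,c}
  B→c C C: FOLLOW(C) ⊇ FIRST(C) = {a,c}; new: +{a,c}
  C→B b: FOLLOW(B) ⊇ FIRST(b) = {b}; new: +{b}
  C→a a A: FOLLOW(A) ⊇ FOLLOW(C) ⊇ {a,c}; new: +{a,c}
  S→C: FOLLOW(C) ⊇ FOLLOW(S) ⊇ {$,a,c}; new: +{$}
  FOLLOW[S]={$,a,c}  FOLLOW[A]={a,c}  FOLLOW[B]={b}  FOLLOW[C]={$,a,c}
iter 2:
  A→B: FOLLOW(B) ⊇ FOLLOW(A) ⊇ {a,c}; new: +{a,c}
  B→S S: FOLLOW(S) ⊇ FOLLOW(B) ⊇ {a,b,c}; new: +{b}
  B→c C C: FOLLOW(C) ⊇ FOLLOW(B) ⊇ {a,b,c}; new: +{b}
  C→a a A: FOLLOW(A) ⊇ FOLLOW(C) ⊇ {$,a,b,c}; new: +{$,b}
  FOLLOW[S]={$,a,b,c}  FOLLOW[A]={$,a,b,c}  FOLLOW[B]={a,b,c}  FOLLOW[C]={$,a,b,c}
iter 3:
  A→B: FOLLOW(B) ⊇ FOLLOW(A) ⊇ {$,a,b,c}; new: +{$}
  FOLLOW[S]={$,a,b,c}  FOLLOW[A]={$,a,b,c}  FOLLOW[B]={$,a,b,c}  FOLLOW[C]={$,a,b,c}
iter 4: (stable)
  FOLLOW[S]={$,a,b,c}  FOLLOW[A]={$,a,b,c}  FOLLOW[B]={$,a,b,c}  FOLLOW[C]={$,a,b,c}

FOLLOW(C) = ["$", "a", "b", "c"]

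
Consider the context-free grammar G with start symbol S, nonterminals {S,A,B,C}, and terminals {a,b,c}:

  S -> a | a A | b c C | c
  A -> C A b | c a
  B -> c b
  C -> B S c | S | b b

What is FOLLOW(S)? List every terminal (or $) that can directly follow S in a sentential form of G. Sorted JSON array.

FIRST sets, iterate to fixpoint:
[1]
  A via A→c a: +{c}
  B via B→c b: +{c}
  C via C→B S c: +{c}
  C via C→b b: +{b}
  S via S→a: +{a}
  S via S→b c C: +{b}
  S via S→c: +{c}
  S: {a,b,c}  A: {c}  B: {c}  C: {b,c}
[2]
  A via A→C A b: +{b}
  C via C→S: +{a}
  S: {a,b,c}  A: {b,c}  B: {c}  C: {a,b,c}
[3]
  A via A→C A b: +{a}
  S: {a,b,c}  A: {a,b,c}  B: {c}  C: {a,b,c}
[4] (no change)
  S: {a,b,c}  A: {a,b,c}  B: {c}  C: {a,b,c}

Compute FOLLOW by fixpoint:
initialize: $ ∈ FOLLOW(S)
pass 1:
  A→C A b: FOLLOW(C) ⊇ FIRST(A) = {a,b,c}; new: +{a,b,c}
  A→C A b: FOLLOW(A) ⊇ FIRST(b) = {b}; new: +{b}
  C→B S c: FOLLOW(B) ⊇ FIRST(S) = {a,b,c}; new: +{a,b,c}
  C→B S c: FOLLOW(S) ⊇ FIRST(c) = {c}; new: +{c}
  C→S: FOLLOW(S) ⊇ FOLLOW(C) ⊇ {a,b,c}; new: +{a,b}
  S→a A: FOLLOW(A) ⊇ FOLLOW(S) ⊇ {$,a,b,c}; new: +{$,a,c}
  S→b c C: FOLLOW(C) ⊇ FOLLOW(S) ⊇ {$,a,b,c}; new: +{$}
  FOLLOW[S]={$,a,b,c}  FOLLOW[A]={$,a,b,c}  FOLLOW[B]={a,b,c}  FOLLOW[C]={$,a,b,c}
pass 2: — fixpoint
  FOLLOW[S]={$,a,b,c}  FOLLOW[A]={$,a,b,c}  FOLLOW[B]={a,b,c}  FOLLOW[C]={$,a,b,c}

FOLLOW(S) = ["$", "a", "b", "c"]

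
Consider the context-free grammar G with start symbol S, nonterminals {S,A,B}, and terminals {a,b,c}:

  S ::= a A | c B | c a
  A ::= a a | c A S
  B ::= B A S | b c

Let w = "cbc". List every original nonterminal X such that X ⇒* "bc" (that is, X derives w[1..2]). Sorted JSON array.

Convert to CNF:
  S -> T0 A | T1 B | T1 T0
  A -> T0 T0 | T1 X3
  B -> B X4 | T2 T1
  T0 -> a
  T1 -> c
  T2 -> b
  X3 -> A S
  X4 -> A S

CYK fill, restricted to cells inside w[1..2]:
  cell(1,1) b: {T2}  orig:{}
  cell(2,2) c: {T1}  orig:{}
  cell(1,2) bc: {B}

Original NTs in T[1,2] deriving "bc": ["B"]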